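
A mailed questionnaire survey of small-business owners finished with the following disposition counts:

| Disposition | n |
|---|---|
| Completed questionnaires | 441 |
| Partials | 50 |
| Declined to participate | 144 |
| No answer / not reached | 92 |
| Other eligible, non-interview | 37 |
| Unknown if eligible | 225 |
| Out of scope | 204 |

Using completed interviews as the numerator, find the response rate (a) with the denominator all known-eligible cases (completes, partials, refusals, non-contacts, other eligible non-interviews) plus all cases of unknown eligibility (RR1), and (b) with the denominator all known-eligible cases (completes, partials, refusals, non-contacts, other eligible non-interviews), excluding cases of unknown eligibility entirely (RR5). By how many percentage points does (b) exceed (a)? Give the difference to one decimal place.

13.1

Num: 441
Denominator: 441 + 50 + 144 + 92 + 37 + 225 = 989
RR1 = 441 / 989 = 0.4459
Denominator: 441 + 50 + 144 + 92 + 37 = 764
RR5 = 441 / 764 = 0.5772
Difference = 57.72 − 44.59 = 13.13 percentage points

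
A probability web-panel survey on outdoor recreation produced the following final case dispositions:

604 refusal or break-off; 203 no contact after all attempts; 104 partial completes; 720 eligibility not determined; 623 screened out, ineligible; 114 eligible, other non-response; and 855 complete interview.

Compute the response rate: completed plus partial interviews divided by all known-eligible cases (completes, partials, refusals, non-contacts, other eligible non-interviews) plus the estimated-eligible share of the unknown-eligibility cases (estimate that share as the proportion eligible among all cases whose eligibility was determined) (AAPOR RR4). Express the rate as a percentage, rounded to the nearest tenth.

39.6%

Numerator = 855 + 104 = 959
Eligible (known) = 855 + 104 + 604 + 203 + 114 = 1880
e = 1880 / (1880 + 623) = 1880 / 2503 = 0.7511
e × U = 0.7511 × 720 = 540.79
Denominator = 1880 + 540.79 = 2420.79
RR4 = 959 / 2420.79 = 0.3962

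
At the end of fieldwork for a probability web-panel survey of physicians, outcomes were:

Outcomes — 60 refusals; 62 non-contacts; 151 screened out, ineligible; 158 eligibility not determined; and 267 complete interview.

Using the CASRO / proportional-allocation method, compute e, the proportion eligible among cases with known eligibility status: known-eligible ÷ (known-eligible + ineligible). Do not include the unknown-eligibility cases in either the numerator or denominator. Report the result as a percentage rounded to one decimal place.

72.0%

Determined eligible: 267 + 60 + 62 = 389
e = 389 / (389 + 151) = 389 / 540 = 0.7204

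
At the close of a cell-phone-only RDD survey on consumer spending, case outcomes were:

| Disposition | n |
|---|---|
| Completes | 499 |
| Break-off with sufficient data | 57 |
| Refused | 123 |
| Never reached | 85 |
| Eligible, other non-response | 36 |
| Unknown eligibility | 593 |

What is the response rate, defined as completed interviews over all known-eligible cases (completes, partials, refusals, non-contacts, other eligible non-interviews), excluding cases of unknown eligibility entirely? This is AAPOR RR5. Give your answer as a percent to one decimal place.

Num → 499
Base → 499 + 57 + 123 + 85 + 36 = 800
RR5 = 499 / 800 = 0.6238

62.4%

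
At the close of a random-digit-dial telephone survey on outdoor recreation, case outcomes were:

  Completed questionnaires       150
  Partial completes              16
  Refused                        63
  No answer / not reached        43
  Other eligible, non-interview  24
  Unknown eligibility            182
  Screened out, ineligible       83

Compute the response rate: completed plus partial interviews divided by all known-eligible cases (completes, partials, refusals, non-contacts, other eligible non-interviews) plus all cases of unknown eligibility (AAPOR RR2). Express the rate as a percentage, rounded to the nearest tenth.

34.7%

Numerator → 150 + 16 = 166
Denominator → 150 + 16 + 63 + 43 + 24 + 182 = 478
RR2 = 166 / 478 = 0.3473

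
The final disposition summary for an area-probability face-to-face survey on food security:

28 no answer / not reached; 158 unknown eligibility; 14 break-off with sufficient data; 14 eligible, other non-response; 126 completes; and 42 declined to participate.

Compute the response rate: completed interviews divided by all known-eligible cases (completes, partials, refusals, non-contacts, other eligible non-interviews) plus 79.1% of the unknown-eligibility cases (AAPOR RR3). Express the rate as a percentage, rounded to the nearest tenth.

Numerator: 126
Determined eligible: 126 + 14 + 42 + 28 + 14 = 224
Eligible share of unknowns: 0.7910 × 158 = 124.98
Base: 224 + 124.98 = 348.98
RR3 = 126 / 348.98 = 0.3611

36.1%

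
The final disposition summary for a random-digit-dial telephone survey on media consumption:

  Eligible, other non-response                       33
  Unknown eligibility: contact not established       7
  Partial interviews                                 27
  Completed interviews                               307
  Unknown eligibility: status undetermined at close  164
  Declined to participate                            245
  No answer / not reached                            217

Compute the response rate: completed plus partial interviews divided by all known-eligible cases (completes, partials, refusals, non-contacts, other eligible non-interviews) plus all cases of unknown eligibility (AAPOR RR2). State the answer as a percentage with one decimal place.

Unknown if eligible = 7 + 164 = 171
Numerator = 307 + 27 = 334
Base = 307 + 27 + 245 + 217 + 33 + 171 = 1000
RR2 = 334 / 1000 = 0.3340

33.4%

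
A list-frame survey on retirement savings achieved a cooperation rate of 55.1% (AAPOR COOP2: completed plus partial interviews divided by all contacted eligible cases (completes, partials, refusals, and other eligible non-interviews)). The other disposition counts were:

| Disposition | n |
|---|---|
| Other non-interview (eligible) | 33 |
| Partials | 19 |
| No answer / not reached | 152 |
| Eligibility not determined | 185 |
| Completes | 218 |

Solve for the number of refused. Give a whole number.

160

Num: 218 + 19 = 237
COOP2 = 237 / D = 0.551
D = 237 / 0.551 = 430.1
Other denominator terms total 270
refused = 430.1 − 270 ≈ 160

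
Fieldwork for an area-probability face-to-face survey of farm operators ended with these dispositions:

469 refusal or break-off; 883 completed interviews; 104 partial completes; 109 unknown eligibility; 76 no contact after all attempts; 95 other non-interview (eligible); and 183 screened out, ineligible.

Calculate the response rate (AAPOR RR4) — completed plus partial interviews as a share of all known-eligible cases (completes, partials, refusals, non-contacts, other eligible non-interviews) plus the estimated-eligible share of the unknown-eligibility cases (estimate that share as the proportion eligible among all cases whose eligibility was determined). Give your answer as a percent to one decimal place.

Numerator → 883 + 104 = 987
Determined eligible → 883 + 104 + 469 + 76 + 95 = 1627
e = 1627 / (1627 + 183) = 1627 / 1810 = 0.8989
e × U → 0.8989 × 109 = 97.98
Base → 1627 + 97.98 = 1724.98
RR4 = 987 / 1724.98 = 0.5722

57.2%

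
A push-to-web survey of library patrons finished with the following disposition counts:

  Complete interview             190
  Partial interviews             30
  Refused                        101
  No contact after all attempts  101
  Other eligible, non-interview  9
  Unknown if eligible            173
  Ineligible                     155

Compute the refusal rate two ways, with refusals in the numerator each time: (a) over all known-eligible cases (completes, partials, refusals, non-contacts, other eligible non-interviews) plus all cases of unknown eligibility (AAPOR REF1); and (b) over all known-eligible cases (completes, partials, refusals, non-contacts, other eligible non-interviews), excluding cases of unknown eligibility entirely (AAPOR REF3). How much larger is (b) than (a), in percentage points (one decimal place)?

Num → 101
Base → 190 + 30 + 101 + 101 + 9 + 173 = 604
REF1 = 101 / 604 = 0.1672
Base → 190 + 30 + 101 + 101 + 9 = 431
REF3 = 101 / 431 = 0.2343
Difference = 23.43 − 16.72 = 6.71 percentage points

6.7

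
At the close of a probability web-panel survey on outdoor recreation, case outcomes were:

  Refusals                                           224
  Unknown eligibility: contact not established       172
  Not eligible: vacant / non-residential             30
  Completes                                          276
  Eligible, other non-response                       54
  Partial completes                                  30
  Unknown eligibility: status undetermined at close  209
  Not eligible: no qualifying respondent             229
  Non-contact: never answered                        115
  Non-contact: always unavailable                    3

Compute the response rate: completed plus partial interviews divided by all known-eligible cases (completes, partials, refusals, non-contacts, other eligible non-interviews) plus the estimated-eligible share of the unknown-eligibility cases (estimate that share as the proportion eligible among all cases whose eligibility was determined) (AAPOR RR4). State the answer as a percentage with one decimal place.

31.2%

Never reached = 115 + 3 = 118
Undetermined eligibility = 172 + 209 = 381
Out of scope = 229 + 30 = 259
Numerator → 276 + 30 = 306
Known eligible → 276 + 30 + 224 + 118 + 54 = 702
e = 702 / (702 + 259) = 702 / 961 = 0.7305
Estimated eligible among unknowns → 0.7305 × 381 = 278.32
Denom → 702 + 278.32 = 980.32
RR4 = 306 / 980.32 = 0.3121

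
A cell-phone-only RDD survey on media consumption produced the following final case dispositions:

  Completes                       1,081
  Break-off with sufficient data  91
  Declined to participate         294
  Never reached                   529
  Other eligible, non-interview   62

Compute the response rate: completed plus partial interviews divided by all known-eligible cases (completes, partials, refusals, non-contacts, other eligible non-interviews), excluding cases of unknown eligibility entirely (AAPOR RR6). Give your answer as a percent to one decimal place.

Numerator = 1081 + 91 = 1172
Denom = 1081 + 91 + 294 + 529 + 62 = 2057
RR6 = 1172 / 2057 = 0.5698

57.0%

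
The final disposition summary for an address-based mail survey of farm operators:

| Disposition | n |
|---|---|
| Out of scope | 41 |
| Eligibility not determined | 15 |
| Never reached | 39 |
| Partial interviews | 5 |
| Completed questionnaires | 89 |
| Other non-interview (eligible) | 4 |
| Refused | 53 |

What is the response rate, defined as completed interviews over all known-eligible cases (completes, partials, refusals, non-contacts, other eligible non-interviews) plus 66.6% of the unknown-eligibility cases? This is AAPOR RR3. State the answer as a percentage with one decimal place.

Top: 89
Determined eligible: 89 + 5 + 53 + 39 + 4 = 190
Estimated eligible among unknowns: 0.6660 × 15 = 9.99
Denominator: 190 + 9.99 = 199.99
RR3 = 89 / 199.99 = 0.4450

44.5%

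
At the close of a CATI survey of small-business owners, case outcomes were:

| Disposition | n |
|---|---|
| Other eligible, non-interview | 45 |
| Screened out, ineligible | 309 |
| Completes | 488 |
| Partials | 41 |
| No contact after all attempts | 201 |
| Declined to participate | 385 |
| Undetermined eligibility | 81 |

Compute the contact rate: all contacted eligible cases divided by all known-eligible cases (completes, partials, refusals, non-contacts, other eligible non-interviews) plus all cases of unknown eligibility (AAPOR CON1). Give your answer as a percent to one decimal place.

77.3%

Top: 488 + 41 + 385 + 45 = 959
Base: 488 + 41 + 385 + 201 + 45 + 81 = 1241
CON1 = 959 / 1241 = 0.7728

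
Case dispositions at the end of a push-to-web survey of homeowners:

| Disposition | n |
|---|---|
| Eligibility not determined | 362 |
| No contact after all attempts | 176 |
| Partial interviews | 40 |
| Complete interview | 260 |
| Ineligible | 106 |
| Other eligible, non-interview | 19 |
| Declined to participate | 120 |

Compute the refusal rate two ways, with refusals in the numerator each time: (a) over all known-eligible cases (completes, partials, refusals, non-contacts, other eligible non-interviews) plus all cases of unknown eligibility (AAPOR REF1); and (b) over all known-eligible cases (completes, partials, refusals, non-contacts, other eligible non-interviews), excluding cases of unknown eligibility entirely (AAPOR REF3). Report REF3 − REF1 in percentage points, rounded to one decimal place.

7.2

Numerator → 120
Base → 260 + 40 + 120 + 176 + 19 + 362 = 977
REF1 = 120 / 977 = 0.1228
Base → 260 + 40 + 120 + 176 + 19 = 615
REF3 = 120 / 615 = 0.1951
Difference = 19.51 − 12.28 = 7.23 percentage points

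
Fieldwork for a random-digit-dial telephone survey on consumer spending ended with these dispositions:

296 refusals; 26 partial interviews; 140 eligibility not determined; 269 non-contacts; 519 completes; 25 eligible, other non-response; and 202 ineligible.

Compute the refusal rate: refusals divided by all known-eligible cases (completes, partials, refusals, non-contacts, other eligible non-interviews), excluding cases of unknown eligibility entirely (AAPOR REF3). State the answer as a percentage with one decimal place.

Top: 296
Base: 519 + 26 + 296 + 269 + 25 = 1135
REF3 = 296 / 1135 = 0.2608

26.1%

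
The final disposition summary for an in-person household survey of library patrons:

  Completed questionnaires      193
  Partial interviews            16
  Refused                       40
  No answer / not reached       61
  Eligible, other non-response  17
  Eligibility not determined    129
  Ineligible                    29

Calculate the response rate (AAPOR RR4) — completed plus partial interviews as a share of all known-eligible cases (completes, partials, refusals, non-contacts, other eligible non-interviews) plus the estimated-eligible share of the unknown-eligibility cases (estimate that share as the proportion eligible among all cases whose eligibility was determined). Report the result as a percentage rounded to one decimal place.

Numerator → 193 + 16 = 209
Eligible (known) → 193 + 16 + 40 + 61 + 17 = 327
e = 327 / (327 + 29) = 327 / 356 = 0.9185
e × U → 0.9185 × 129 = 118.49
Base → 327 + 118.49 = 445.49
RR4 = 209 / 445.49 = 0.4691

46.9%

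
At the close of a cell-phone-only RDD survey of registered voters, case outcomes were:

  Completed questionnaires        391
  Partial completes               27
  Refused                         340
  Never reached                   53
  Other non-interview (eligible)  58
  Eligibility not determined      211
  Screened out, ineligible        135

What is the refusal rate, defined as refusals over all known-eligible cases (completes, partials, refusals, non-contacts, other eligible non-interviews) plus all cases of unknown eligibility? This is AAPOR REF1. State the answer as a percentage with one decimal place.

Numerator: 340
Base: 391 + 27 + 340 + 53 + 58 + 211 = 1080
REF1 = 340 / 1080 = 0.3148

31.5%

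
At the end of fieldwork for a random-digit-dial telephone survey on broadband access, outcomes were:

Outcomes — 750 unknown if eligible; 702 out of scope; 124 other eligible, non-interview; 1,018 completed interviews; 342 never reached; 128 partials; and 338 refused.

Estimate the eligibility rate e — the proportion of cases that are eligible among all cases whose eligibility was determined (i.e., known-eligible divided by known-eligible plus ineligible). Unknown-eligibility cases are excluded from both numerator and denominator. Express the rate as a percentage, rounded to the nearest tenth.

73.5%

Known eligible = 1018 + 128 + 338 + 342 + 124 = 1950
e = 1950 / (1950 + 702) = 1950 / 2652 = 0.7353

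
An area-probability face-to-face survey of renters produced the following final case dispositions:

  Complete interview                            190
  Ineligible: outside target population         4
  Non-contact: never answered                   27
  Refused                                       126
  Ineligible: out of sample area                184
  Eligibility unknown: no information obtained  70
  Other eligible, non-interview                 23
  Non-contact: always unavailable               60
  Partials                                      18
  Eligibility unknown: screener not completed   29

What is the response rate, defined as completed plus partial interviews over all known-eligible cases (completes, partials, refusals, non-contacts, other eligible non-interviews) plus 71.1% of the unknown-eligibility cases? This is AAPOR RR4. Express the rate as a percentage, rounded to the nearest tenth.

40.4%

Never reached = 27 + 60 = 87
Unknown if eligible = 29 + 70 = 99
Ineligible = 4 + 184 = 188
Numerator: 190 + 18 = 208
Known eligible: 190 + 18 + 126 + 87 + 23 = 444
e × U: 0.7110 × 99 = 70.39
Denom: 444 + 70.39 = 514.39
RR4 = 208 / 514.39 = 0.4044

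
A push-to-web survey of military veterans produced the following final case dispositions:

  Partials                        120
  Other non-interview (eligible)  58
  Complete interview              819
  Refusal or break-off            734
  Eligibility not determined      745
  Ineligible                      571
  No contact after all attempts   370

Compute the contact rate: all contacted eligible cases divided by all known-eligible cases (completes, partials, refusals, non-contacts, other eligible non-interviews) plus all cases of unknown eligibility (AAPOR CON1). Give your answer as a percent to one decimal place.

Top: 819 + 120 + 734 + 58 = 1731
Denom: 819 + 120 + 734 + 370 + 58 + 745 = 2846
CON1 = 1731 / 2846 = 0.6082

60.8%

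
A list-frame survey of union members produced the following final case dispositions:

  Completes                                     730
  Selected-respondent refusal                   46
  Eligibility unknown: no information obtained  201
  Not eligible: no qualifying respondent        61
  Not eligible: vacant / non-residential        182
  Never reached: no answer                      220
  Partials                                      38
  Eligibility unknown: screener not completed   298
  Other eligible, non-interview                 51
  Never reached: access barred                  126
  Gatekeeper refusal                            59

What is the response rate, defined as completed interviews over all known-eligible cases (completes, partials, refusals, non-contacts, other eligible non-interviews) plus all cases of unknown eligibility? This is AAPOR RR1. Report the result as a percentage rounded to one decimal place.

41.3%

Refusal or break-off = 59 + 46 = 105
No contact after all attempts = 220 + 126 = 346
Unknown eligibility = 298 + 201 = 499
Out of scope = 61 + 182 = 243
Numerator → 730
Denominator → 730 + 38 + 105 + 346 + 51 + 499 = 1769
RR1 = 730 / 1769 = 0.4127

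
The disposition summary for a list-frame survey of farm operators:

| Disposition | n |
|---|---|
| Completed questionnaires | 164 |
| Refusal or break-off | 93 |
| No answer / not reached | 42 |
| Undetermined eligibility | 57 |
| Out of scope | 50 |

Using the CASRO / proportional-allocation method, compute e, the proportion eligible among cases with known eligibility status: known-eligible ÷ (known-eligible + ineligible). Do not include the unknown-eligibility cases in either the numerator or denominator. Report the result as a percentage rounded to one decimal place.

Known eligible = 164 + 93 + 42 = 299
e = 299 / (299 + 50) = 299 / 349 = 0.8567

85.7%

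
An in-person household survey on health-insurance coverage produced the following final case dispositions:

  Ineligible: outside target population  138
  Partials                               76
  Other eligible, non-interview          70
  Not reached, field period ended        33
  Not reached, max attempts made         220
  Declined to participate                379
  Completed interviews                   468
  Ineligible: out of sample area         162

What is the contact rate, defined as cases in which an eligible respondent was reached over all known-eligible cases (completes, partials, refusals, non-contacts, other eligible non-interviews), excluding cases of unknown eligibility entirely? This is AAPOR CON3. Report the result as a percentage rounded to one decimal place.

79.7%

Never reached = 33 + 220 = 253
Out of scope = 138 + 162 = 300
Top → 468 + 76 + 379 + 70 = 993
Denominator → 468 + 76 + 379 + 253 + 70 = 1246
CON3 = 993 / 1246 = 0.7970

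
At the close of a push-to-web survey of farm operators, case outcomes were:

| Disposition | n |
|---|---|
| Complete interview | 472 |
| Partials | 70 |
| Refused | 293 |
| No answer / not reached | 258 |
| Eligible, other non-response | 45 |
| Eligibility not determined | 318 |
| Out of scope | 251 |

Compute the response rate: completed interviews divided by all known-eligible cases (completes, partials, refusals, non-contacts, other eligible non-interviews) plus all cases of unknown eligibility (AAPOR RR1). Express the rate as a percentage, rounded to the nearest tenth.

32.4%

Num = 472
Denom = 472 + 70 + 293 + 258 + 45 + 318 = 1456
RR1 = 472 / 1456 = 0.3242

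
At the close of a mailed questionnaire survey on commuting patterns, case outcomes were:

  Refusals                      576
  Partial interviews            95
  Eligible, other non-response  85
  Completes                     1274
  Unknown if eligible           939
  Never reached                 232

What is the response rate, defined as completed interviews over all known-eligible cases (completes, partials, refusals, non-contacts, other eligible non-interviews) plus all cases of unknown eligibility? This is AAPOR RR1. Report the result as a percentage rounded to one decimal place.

39.8%

Num = 1274
Base = 1274 + 95 + 576 + 232 + 85 + 939 = 3201
RR1 = 1274 / 3201 = 0.3980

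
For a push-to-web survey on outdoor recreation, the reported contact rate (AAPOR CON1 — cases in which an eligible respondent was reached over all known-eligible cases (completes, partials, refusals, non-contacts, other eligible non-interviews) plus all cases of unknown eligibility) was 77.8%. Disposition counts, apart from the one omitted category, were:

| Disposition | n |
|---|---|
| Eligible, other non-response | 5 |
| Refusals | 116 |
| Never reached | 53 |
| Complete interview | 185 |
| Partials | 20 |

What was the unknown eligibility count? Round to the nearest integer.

40

Numerator: 185 + 20 + 116 + 5 = 326
CON1 = 326 / D = 0.778
D = 326 / 0.778 = 419.0
Rest of base = 379
unknown eligibility = 419.0 − 379 ≈ 40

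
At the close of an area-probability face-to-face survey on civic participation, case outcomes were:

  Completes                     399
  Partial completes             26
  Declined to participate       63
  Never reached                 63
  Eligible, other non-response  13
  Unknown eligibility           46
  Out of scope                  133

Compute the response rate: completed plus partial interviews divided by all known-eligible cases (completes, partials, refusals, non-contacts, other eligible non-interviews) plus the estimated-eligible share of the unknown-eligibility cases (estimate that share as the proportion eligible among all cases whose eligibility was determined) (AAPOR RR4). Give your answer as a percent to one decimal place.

70.7%

Top → 399 + 26 = 425
Determined eligible → 399 + 26 + 63 + 63 + 13 = 564
e = 564 / (564 + 133) = 564 / 697 = 0.8092
Eligible share of unknowns → 0.8092 × 46 = 37.22
Base → 564 + 37.22 = 601.22
RR4 = 425 / 601.22 = 0.7069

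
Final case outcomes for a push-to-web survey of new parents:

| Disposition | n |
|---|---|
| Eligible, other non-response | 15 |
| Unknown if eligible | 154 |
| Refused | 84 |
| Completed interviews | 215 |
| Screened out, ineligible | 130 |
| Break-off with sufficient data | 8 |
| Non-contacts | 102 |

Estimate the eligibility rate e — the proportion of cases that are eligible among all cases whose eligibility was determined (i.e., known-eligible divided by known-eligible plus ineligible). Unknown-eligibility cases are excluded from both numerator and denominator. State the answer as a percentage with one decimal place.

76.5%

Determined eligible → 215 + 8 + 84 + 102 + 15 = 424
e = 424 / (424 + 130) = 424 / 554 = 0.7653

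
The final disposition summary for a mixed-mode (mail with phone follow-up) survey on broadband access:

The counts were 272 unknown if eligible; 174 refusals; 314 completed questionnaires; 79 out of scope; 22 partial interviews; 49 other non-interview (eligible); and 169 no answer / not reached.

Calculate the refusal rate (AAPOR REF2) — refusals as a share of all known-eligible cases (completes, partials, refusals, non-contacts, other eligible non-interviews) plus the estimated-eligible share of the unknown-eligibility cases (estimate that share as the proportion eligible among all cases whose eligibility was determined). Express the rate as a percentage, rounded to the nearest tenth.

Top = 174
Eligible (known) = 314 + 22 + 174 + 169 + 49 = 728
e = 728 / (728 + 79) = 728 / 807 = 0.9021
Estimated eligible among unknowns = 0.9021 × 272 = 245.37
Denom = 728 + 245.37 = 973.37
REF2 = 174 / 973.37 = 0.1788

17.9%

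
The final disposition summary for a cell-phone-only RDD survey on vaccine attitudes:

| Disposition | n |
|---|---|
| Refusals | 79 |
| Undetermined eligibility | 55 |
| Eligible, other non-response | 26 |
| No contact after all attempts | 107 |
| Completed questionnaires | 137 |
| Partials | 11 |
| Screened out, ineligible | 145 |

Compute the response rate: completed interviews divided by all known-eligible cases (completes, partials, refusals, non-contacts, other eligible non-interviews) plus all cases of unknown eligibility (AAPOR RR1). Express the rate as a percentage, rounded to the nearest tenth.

Num: 137
Base: 137 + 11 + 79 + 107 + 26 + 55 = 415
RR1 = 137 / 415 = 0.3301

33.0%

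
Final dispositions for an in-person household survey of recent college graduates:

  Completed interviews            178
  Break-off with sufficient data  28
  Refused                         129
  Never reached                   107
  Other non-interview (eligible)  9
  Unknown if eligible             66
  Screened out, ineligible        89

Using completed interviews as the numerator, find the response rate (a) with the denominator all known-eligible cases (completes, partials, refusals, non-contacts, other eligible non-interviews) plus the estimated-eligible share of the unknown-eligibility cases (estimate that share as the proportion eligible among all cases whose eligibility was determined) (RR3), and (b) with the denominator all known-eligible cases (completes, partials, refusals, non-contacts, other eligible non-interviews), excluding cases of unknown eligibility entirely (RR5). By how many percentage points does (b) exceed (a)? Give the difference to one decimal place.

4.3

Numerator = 178
Eligible (known) = 178 + 28 + 129 + 107 + 9 = 451
e = 451 / (451 + 89) = 451 / 540 = 0.8352
e × U = 0.8352 × 66 = 55.12
Base = 451 + 55.12 = 506.12
RR3 = 178 / 506.12 = 0.3517
Base = 178 + 28 + 129 + 107 + 9 = 451
RR5 = 178 / 451 = 0.3947
Difference = 39.47 − 35.17 = 4.30 percentage points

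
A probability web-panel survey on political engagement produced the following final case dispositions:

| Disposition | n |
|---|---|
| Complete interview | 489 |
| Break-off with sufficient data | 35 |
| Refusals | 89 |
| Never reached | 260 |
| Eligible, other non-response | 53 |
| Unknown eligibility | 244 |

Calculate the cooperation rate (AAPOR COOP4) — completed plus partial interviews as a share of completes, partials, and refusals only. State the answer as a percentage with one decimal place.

85.5%

Numerator: 489 + 35 = 524
Base: 489 + 35 + 89 = 613
COOP4 = 524 / 613 = 0.8548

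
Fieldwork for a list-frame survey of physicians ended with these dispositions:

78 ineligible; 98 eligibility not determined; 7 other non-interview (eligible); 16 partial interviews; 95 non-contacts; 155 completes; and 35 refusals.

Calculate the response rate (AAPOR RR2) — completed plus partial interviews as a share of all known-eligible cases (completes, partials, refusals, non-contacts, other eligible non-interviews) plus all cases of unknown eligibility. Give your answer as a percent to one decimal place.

42.1%

Top → 155 + 16 = 171
Base → 155 + 16 + 35 + 95 + 7 + 98 = 406
RR2 = 171 / 406 = 0.4212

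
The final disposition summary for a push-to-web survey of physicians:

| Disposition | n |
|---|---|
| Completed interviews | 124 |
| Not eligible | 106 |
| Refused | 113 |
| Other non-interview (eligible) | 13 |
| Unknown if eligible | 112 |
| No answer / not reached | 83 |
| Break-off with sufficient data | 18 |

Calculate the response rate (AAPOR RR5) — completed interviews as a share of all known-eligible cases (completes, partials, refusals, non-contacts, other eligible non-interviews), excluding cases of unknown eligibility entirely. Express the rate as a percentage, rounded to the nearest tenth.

Num = 124
Denom = 124 + 18 + 113 + 83 + 13 = 351
RR5 = 124 / 351 = 0.3533

35.3%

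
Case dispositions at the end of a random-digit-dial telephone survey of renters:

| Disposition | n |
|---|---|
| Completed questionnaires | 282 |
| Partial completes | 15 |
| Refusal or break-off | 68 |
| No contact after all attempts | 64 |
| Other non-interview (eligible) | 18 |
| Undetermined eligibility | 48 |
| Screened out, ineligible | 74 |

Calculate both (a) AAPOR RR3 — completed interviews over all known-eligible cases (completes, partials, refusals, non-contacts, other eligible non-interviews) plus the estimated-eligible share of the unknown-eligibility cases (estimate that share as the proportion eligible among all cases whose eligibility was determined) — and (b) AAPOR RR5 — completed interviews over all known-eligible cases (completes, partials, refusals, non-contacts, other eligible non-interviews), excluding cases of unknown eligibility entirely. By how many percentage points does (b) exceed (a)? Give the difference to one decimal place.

Num = 282
Eligible (known) = 282 + 15 + 68 + 64 + 18 = 447
e = 447 / (447 + 74) = 447 / 521 = 0.8580
Estimated eligible among unknowns = 0.8580 × 48 = 41.18
Denominator = 447 + 41.18 = 488.18
RR3 = 282 / 488.18 = 0.5777
Denominator = 282 + 15 + 68 + 64 + 18 = 447
RR5 = 282 / 447 = 0.6309
Difference = 63.09 − 57.77 = 5.32 percentage points

5.3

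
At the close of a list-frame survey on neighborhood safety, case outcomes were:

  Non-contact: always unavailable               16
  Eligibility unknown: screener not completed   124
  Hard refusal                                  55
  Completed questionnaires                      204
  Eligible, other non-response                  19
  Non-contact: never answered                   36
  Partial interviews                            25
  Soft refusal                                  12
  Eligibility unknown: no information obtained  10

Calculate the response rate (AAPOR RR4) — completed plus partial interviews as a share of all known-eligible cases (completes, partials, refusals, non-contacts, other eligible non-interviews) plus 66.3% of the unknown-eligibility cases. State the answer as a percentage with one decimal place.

50.2%

Refused = 55 + 12 = 67
Never reached = 36 + 16 = 52
Unknown if eligible = 124 + 10 = 134
Top → 204 + 25 = 229
Eligible (known) → 204 + 25 + 67 + 52 + 19 = 367
e × U → 0.6630 × 134 = 88.84
Denom → 367 + 88.84 = 455.84
RR4 = 229 / 455.84 = 0.5024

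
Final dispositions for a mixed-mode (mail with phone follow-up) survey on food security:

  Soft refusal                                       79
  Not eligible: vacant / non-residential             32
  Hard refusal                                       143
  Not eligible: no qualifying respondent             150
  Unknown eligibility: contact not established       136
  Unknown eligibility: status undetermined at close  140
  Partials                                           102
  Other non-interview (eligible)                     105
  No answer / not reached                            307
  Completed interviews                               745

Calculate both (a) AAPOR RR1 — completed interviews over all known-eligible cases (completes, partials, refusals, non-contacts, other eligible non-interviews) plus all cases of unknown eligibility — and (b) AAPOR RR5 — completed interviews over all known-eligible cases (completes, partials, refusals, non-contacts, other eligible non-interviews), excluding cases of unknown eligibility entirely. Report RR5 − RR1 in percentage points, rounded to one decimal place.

Refused = 143 + 79 = 222
Eligibility not determined = 136 + 140 = 276
Ineligible = 150 + 32 = 182
Top = 745
Base = 745 + 102 + 222 + 307 + 105 + 276 = 1757
RR1 = 745 / 1757 = 0.4240
Base = 745 + 102 + 222 + 307 + 105 = 1481
RR5 = 745 / 1481 = 0.5030
Difference = 50.30 − 42.40 = 7.90 percentage points

7.9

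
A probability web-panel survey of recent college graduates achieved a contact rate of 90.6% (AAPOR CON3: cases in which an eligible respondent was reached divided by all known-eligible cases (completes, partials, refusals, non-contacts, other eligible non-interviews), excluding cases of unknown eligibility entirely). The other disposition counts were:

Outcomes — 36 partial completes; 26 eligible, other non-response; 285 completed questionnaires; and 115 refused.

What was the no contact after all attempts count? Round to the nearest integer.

Top → 285 + 36 + 115 + 26 = 462
CON3 = 462 / D = 0.906
D = 462 / 0.906 = 509.9
Rest of base = 462
no contact after all attempts = 509.9 − 462 ≈ 48

48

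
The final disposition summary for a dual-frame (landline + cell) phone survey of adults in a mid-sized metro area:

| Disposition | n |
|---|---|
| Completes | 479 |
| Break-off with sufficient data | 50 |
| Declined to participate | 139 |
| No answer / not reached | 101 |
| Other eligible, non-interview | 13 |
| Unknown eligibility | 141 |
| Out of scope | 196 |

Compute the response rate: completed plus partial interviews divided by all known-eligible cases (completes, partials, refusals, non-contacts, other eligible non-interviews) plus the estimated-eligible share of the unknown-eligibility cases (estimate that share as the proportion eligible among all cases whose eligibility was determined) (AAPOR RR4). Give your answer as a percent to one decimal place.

59.1%

Num → 479 + 50 = 529
Eligible (known) → 479 + 50 + 139 + 101 + 13 = 782
e = 782 / (782 + 196) = 782 / 978 = 0.7996
Estimated eligible among unknowns → 0.7996 × 141 = 112.74
Denominator → 782 + 112.74 = 894.74
RR4 = 529 / 894.74 = 0.5912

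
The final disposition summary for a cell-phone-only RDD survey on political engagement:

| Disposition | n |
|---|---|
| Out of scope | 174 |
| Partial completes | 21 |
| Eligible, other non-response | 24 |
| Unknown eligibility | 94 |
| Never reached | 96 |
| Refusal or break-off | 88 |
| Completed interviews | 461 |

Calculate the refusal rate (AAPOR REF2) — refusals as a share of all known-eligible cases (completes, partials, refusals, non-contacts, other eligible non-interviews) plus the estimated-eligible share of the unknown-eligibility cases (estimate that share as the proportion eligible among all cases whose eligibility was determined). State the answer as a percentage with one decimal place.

11.5%

Numerator → 88
Eligible (known) → 461 + 21 + 88 + 96 + 24 = 690
e = 690 / (690 + 174) = 690 / 864 = 0.7986
Estimated eligible among unknowns → 0.7986 × 94 = 75.07
Base → 690 + 75.07 = 765.07
REF2 = 88 / 765.07 = 0.1150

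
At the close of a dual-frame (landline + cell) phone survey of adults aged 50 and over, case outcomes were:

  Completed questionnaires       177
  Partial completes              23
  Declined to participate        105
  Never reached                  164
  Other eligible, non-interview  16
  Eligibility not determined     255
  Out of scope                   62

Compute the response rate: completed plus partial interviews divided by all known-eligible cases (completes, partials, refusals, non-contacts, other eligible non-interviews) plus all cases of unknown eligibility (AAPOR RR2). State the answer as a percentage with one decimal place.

Num: 177 + 23 = 200
Denominator: 177 + 23 + 105 + 164 + 16 + 255 = 740
RR2 = 200 / 740 = 0.2703

27.0%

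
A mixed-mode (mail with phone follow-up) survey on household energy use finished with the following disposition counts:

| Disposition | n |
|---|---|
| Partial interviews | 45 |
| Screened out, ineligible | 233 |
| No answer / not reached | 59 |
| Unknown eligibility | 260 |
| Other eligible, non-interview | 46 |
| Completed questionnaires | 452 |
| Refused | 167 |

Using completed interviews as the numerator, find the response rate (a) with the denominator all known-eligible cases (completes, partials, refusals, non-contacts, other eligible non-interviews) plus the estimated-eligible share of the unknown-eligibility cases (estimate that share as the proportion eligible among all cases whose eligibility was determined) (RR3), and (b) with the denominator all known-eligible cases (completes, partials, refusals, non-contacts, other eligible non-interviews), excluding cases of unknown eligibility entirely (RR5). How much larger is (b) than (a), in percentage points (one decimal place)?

Numerator = 452
Eligible (known) = 452 + 45 + 167 + 59 + 46 = 769
e = 769 / (769 + 233) = 769 / 1002 = 0.7675
Estimated eligible among unknowns = 0.7675 × 260 = 199.55
Denom = 769 + 199.55 = 968.55
RR3 = 452 / 968.55 = 0.4667
Denom = 452 + 45 + 167 + 59 + 46 = 769
RR5 = 452 / 769 = 0.5878
Difference = 58.78 − 46.67 = 12.11 percentage points

12.1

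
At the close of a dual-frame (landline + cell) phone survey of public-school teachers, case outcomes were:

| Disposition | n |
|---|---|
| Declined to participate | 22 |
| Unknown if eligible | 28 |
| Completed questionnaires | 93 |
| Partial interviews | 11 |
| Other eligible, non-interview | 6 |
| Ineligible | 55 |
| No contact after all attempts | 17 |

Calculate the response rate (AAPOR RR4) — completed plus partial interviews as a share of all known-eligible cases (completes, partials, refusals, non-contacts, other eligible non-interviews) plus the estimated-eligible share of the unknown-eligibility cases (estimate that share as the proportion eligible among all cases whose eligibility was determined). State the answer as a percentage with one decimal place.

61.4%

Numerator → 93 + 11 = 104
Known eligible → 93 + 11 + 22 + 17 + 6 = 149
e = 149 / (149 + 55) = 149 / 204 = 0.7304
Eligible share of unknowns → 0.7304 × 28 = 20.45
Base → 149 + 20.45 = 169.45
RR4 = 104 / 169.45 = 0.6138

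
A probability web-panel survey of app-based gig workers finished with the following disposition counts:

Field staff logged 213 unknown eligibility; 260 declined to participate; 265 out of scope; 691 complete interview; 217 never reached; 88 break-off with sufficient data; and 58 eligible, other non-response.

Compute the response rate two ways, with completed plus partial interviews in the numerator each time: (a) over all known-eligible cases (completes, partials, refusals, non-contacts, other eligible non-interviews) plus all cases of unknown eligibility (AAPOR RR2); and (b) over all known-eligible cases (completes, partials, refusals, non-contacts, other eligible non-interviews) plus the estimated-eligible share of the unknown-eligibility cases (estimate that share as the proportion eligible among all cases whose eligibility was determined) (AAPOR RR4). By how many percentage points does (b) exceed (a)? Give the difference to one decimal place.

Numerator = 691 + 88 = 779
Denominator = 691 + 88 + 260 + 217 + 58 + 213 = 1527
RR2 = 779 / 1527 = 0.5102
Known eligible = 691 + 88 + 260 + 217 + 58 = 1314
e = 1314 / (1314 + 265) = 1314 / 1579 = 0.8322
e × U = 0.8322 × 213 = 177.26
Denominator = 1314 + 177.26 = 1491.26
RR4 = 779 / 1491.26 = 0.5224
Difference = 52.24 − 51.02 = 1.22 percentage points

1.2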